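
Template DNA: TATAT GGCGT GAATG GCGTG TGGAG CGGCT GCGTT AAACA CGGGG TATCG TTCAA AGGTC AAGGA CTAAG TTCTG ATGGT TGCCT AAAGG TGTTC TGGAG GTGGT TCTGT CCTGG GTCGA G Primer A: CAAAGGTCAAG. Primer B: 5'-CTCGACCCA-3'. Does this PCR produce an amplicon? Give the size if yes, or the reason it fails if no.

Primer A (CAAAGGTCAAG) matches the top strand at positions 53–63; it acts as a forward primer.
Primer B's reverse complement is TGGGTCGAG, matching the top strand at positions 113–121; it acts as a reverse primer.
The 3' ends face each other across positions 53–121, giving a 69 bp product.

Yes — a 69 bp product.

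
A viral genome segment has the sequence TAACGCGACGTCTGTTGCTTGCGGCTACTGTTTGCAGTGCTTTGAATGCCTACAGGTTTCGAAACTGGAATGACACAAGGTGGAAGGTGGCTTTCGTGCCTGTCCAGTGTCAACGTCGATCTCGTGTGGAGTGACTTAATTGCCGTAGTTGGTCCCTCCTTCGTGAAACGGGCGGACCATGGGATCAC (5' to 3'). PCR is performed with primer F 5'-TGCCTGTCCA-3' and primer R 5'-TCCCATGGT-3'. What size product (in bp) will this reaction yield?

88 bp

Scanning the template, TGCCTGTCCA occurs at positions 97–106; this primer anneals to the bottom strand there with its 3' end pointing downstream.
Reverse complement of the reverse primer: ACCATGGGA. This occurs on the top strand at positions 176–184.
Product length = (reverse-primer end) − (forward-primer start) + 1 = 184 − 97 + 1 = 88 bp.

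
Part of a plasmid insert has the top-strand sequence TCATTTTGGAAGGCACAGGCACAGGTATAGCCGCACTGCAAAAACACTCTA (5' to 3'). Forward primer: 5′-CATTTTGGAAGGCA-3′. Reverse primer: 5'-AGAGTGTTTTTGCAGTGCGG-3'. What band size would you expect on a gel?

Scanning the template, CATTTTGGAAGGCA occurs at positions 2–15; this primer anneals to the bottom strand there with its 3' end pointing downstream.
Taking the reverse complement of AGAGTGTTTTTGCAGTGCGG gives CCGCACTGCAAAAACACTCT, found at positions 31–50 on the template; the primer anneals here to the top strand with its 3' end pointing upstream.
Amplicon spans positions 2–50: 49 bp.

49 bp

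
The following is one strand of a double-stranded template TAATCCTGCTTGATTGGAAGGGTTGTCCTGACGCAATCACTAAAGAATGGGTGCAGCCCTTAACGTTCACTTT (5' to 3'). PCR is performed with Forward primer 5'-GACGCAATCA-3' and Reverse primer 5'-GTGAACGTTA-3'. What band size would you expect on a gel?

41 bp

Forward primer GACGCAATCA is found on the top strand at positions 30–39.
Reverse complement of the reverse primer: TAACGTTCAC. This occurs on the top strand at positions 61–70.
The product runs from position 30 to position 70, so its length is 70 − 30 + 1 = 41 bp.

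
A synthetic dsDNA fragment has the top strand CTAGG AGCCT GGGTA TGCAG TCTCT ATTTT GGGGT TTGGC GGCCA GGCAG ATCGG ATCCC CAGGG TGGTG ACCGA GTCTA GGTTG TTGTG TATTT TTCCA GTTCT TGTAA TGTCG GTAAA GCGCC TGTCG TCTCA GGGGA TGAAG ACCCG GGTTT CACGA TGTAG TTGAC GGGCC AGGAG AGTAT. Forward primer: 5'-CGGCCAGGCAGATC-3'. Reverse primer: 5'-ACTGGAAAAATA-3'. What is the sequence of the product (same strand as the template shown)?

Forward primer CGGCCAGGCAGATC is found on the top strand at positions 40–53.
Taking the reverse complement of ACTGGAAAAATA gives TATTTTTCCAGT, found at positions 91–102 on the template; the primer anneals here to the top strand with its 3' end pointing upstream.
The product is the template from position 40 through 102 (63 bp).

5'-CGGCCAGGCAGATCGGATCCCCAGGGTGGTGACCGAGTCTAGGTTGTTGTGTATTTTTCCAGT-3'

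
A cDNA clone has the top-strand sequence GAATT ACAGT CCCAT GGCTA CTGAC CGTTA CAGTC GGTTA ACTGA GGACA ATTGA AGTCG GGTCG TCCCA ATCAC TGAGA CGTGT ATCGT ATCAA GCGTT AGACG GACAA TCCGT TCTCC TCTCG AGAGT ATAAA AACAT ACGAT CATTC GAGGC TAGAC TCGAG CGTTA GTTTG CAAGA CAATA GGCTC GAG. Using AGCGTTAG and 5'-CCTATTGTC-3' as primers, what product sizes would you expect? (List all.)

93 bp, 24 bp

The forward primer AGCGTTAG matches the top strand at positions 95–102, 164–171.
The reverse primer's reverse complement is GACAATAGG, matching at positions 179–187.
Each forward site pairs with the reverse site to give a product ending at position 187: sizes 93, 24 bp.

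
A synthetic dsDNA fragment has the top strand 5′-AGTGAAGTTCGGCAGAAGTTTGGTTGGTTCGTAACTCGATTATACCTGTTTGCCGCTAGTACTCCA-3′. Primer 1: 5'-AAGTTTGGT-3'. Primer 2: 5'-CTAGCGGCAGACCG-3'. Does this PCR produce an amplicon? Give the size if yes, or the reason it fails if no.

No product — primer 2 has no binding site in the template.

Primer 2 (CTAGCGGCAGACCG) does not match the top strand, and its reverse complement CGGTCTGCCGCTAG does not match either.
With no annealing site for primer 2, no amplification occurs.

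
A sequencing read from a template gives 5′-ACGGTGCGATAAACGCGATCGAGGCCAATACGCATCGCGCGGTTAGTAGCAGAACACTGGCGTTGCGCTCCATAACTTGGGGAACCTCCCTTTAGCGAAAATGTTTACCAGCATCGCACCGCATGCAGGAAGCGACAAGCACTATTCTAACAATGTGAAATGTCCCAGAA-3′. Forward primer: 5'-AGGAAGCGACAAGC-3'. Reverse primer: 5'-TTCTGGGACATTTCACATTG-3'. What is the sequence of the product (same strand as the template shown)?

The forward primer matches the template at positions 127–140.
Reverse complement of the reverse primer: CAATGTGAAATGTCCCAGAA. This occurs on the top strand at positions 151–170.
The product is the template from position 127 through 170 (44 bp).

5'-AGGAAGCGACAAGCACTATTCTAACAATGTGAAATGTCCCAGAA-3'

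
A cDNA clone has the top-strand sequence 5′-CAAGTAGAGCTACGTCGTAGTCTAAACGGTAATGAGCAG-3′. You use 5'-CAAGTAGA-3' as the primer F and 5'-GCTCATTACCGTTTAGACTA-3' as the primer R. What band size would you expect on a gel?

37 bp

Scanning the template, CAAGTAGA occurs at positions 1–8; this primer anneals to the bottom strand there with its 3' end pointing downstream.
Taking the reverse complement of GCTCATTACCGTTTAGACTA gives TAGTCTAAACGGTAATGAGC, found at positions 18–37 on the template; the primer anneals here to the top strand with its 3' end pointing upstream.
Amplicon spans positions 1–37: 37 bp.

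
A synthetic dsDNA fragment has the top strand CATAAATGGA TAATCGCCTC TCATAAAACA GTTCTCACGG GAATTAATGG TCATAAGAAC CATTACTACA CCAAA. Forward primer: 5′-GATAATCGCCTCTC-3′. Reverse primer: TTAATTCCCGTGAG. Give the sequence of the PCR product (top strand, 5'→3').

5'-GATAATCGCCTCTCATAAAACAGTTCTCACGGGAATTAA-3'

Scanning the template, GATAATCGCCTCTC occurs at positions 9–22; this primer anneals to the bottom strand there with its 3' end pointing downstream.
The reverse primer's reverse complement is CTCACGGGAATTAA, which matches the template at positions 34–47.
The product is the template from position 9 through 47 (39 bp).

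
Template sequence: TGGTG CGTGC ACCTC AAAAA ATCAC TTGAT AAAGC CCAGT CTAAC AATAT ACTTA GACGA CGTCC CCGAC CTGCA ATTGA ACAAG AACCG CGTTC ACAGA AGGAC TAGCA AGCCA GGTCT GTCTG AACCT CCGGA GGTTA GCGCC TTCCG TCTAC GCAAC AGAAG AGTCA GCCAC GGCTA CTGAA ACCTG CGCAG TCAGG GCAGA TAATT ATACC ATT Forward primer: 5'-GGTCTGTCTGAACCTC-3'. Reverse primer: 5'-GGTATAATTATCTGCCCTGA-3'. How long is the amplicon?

100 bp

Scanning the template, GGTCTGTCTGAACCTC occurs at positions 116–131; this primer anneals to the bottom strand there with its 3' end pointing downstream.
The reverse primer's reverse complement is TCAGGGCAGATAATTATACC, which matches the template at positions 196–215.
Amplicon spans positions 116–215: 100 bp.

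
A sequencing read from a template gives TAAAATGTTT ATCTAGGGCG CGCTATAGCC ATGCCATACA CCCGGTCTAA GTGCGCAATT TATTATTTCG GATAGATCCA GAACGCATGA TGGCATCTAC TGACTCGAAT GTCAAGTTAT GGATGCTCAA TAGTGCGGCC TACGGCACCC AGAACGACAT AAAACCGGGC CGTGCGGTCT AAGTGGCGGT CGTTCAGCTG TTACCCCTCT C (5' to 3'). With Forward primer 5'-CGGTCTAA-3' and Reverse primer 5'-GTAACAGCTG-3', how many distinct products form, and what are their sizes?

The forward primer CGGTCTAA matches the top strand at positions 43–50, 175–182.
The reverse primer's reverse complement is CAGCTGTTAC, matching at positions 195–204.
Each forward site pairs with the reverse site to give a product ending at position 204: sizes 162, 30 bp.

Two products: 162 bp, 30 bp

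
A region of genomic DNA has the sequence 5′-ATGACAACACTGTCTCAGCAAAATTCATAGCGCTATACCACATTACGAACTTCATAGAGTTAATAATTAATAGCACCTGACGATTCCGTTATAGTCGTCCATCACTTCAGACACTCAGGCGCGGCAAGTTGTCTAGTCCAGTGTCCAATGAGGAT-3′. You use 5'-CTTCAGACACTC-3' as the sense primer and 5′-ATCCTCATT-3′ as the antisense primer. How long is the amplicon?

Forward primer CTTCAGACACTC is found on the top strand at positions 105–116.
Taking the reverse complement of ATCCTCATT gives AATGAGGAT, found at positions 147–155 on the template; the primer anneals here to the top strand with its 3' end pointing upstream.
Amplicon spans positions 105–155: 51 bp.

51 bp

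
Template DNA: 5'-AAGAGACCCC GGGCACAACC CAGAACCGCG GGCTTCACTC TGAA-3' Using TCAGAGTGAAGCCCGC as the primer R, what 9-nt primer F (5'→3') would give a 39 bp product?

5'-GACCCCGGG-3'

The reverse primer's reverse complement GCGGGCTTCACTCTGA matches the template at positions 28–43, so the product ends at position 43.
A 39 bp product then starts at position 43 − 39 + 1 = 5.
The forward primer is identical to the top strand there: GACCCCGGG.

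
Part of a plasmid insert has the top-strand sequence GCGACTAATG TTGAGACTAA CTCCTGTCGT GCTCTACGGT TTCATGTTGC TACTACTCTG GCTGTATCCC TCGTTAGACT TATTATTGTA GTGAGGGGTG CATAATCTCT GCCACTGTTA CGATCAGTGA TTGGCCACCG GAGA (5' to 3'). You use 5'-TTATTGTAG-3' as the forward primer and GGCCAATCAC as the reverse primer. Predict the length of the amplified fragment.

54 bp

The forward primer matches the template at positions 83–91.
The reverse primer's reverse complement is GTGATTGGCC, which matches the template at positions 127–136.
Product length = (reverse-primer end) − (forward-primer start) + 1 = 136 − 83 + 1 = 54 bp.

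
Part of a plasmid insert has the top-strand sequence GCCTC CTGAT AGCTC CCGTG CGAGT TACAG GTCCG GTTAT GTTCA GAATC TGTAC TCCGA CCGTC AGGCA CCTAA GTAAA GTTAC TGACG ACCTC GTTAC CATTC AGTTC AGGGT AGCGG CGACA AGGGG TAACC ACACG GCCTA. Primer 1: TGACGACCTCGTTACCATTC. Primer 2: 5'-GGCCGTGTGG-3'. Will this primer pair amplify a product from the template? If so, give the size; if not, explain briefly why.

Primer 1 (TGACGACCTCGTTACCATTC) matches the top strand at positions 86–105; it acts as a forward primer.
Primer 2's reverse complement is CCACACGGCC, matching the top strand at positions 134–143; it acts as a reverse primer.
The 3' ends face each other across positions 86–143, giving a 58 bp product.

Yes — a 58 bp product.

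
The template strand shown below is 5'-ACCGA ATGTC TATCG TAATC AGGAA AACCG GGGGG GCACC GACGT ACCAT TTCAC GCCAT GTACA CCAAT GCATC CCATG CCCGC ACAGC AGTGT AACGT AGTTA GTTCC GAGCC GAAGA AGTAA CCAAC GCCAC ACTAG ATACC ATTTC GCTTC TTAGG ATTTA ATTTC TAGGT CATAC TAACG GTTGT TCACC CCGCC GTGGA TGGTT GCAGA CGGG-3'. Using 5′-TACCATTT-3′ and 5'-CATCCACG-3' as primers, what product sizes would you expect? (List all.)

The forward primer TACCATTT matches the top strand at positions 45–52, 142–149.
The reverse primer's reverse complement is CGTGGATG, matching at positions 200–207.
Each forward site pairs with the reverse site to give a product ending at position 207: sizes 163, 66 bp.

163 bp, 66 bp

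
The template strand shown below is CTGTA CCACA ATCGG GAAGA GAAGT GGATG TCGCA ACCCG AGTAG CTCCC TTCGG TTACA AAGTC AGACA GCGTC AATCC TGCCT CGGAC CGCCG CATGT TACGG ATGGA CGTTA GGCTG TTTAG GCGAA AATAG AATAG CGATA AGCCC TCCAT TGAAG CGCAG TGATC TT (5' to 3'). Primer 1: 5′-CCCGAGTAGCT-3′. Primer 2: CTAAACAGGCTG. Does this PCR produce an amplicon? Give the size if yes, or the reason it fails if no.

Primer 2 (CTAAACAGGCTG) does not match the top strand, and its reverse complement CAGCCTGTTTAG does not match either.
With no annealing site for primer 2, no amplification occurs.

No product — primer 2 has no binding site in the template.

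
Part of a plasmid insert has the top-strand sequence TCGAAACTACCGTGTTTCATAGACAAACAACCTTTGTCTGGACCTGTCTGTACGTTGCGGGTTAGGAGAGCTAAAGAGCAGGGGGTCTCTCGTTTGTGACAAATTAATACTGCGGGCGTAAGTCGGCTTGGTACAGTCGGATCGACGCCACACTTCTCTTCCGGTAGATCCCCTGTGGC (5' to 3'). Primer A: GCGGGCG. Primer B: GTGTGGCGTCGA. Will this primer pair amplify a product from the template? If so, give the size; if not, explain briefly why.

Yes — a 42 bp product.

Primer A (GCGGGCG) matches the top strand at positions 112–118; it acts as a forward primer.
Primer B's reverse complement is TCGACGCCACAC, matching the top strand at positions 142–153; it acts as a reverse primer.
The 3' ends face each other across positions 112–153, giving a 42 bp product.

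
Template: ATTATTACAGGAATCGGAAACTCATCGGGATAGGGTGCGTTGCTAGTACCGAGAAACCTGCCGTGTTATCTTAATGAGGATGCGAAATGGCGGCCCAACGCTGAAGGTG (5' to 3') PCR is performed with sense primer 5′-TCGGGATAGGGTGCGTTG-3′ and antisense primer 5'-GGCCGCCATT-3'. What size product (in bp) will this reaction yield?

Forward primer TCGGGATAGGGTGCGTTG is found on the top strand at positions 25–42.
Taking the reverse complement of GGCCGCCATT gives AATGGCGGCC, found at positions 86–95 on the template; the primer anneals here to the top strand with its 3' end pointing upstream.
Amplicon spans positions 25–95: 71 bp.

71 bp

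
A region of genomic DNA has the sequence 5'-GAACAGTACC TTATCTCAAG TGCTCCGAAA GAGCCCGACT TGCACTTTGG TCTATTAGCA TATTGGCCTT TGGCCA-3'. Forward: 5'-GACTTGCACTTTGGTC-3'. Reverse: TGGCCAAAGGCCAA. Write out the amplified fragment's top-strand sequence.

5'-GACTTGCACTTTGGTCTATTAGCATATTGGCCTTTGGCCA-3'

Forward primer GACTTGCACTTTGGTC is found on the top strand at positions 37–52.
Reverse complement of the reverse primer: TTGGCCTTTGGCCA. This occurs on the top strand at positions 63–76.
The product is the template from position 37 through 76 (40 bp).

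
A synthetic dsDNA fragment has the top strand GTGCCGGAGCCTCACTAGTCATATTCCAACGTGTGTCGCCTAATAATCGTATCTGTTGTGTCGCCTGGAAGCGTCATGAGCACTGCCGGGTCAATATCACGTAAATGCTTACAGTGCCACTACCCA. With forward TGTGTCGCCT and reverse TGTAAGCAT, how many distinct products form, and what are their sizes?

Two products: 82 bp, 57 bp

The forward primer TGTGTCGCCT matches the top strand at positions 32–41, 57–66.
The reverse primer's reverse complement is ATGCTTACA, matching at positions 105–113.
Each forward site pairs with the reverse site to give a product ending at position 113: sizes 82, 57 bp.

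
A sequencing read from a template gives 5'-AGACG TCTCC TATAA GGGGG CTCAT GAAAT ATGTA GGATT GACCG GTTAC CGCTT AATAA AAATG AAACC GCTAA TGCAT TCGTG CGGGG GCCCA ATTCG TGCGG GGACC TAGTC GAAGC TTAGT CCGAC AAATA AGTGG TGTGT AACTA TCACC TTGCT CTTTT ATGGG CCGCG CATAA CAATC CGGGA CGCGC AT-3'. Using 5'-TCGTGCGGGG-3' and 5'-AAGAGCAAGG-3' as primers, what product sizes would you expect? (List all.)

83 bp, 66 bp

The forward primer TCGTGCGGGG matches the top strand at positions 81–90, 98–107.
The reverse primer's reverse complement is CCTTGCTCTT, matching at positions 154–163.
Each forward site pairs with the reverse site to give a product ending at position 163: sizes 83, 66 bp.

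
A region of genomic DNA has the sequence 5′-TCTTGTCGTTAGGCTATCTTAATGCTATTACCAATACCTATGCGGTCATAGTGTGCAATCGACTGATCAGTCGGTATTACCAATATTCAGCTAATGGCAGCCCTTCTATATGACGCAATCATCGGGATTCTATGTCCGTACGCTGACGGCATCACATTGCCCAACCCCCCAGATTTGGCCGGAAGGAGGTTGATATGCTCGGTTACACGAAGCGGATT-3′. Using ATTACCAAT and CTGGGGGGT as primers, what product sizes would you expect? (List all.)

The forward primer ATTACCAAT matches the top strand at positions 27–35, 76–84.
The reverse primer's reverse complement is ACCCCCCAG, matching at positions 164–172.
Each forward site pairs with the reverse site to give a product ending at position 172: sizes 146, 97 bp.

146 bp, 97 bp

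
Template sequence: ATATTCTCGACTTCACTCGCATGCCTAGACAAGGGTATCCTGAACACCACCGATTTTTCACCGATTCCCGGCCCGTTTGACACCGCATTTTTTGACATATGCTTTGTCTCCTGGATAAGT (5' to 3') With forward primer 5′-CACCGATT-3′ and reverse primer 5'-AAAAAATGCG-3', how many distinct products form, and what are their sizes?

Two products: 46 bp, 35 bp

The forward primer CACCGATT matches the top strand at positions 48–55, 59–66.
The reverse primer's reverse complement is CGCATTTTTT, matching at positions 84–93.
Each forward site pairs with the reverse site to give a product ending at position 93: sizes 46, 35 bp.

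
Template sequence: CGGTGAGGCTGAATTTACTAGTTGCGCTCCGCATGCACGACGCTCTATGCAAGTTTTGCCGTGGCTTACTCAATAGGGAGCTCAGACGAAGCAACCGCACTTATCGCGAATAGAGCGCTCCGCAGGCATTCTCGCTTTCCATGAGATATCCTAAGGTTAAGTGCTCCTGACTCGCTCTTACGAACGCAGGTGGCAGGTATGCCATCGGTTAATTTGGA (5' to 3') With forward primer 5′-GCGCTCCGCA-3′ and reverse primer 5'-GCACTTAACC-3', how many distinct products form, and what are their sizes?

Two products: 141 bp, 50 bp

The forward primer GCGCTCCGCA matches the top strand at positions 24–33, 115–124.
The reverse primer's reverse complement is GGTTAAGTGC, matching at positions 155–164.
Each forward site pairs with the reverse site to give a product ending at position 164: sizes 141, 50 bp.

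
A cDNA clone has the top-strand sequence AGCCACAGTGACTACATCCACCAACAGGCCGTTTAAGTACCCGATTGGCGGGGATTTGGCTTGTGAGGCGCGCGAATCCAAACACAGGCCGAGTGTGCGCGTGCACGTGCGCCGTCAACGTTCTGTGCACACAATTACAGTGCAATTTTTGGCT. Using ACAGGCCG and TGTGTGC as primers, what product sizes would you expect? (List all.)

The forward primer ACAGGCCG matches the top strand at positions 24–31, 84–91.
The reverse primer's reverse complement is GCACACA, matching at positions 127–133.
Each forward site pairs with the reverse site to give a product ending at position 133: sizes 110, 50 bp.

110 bp, 50 bp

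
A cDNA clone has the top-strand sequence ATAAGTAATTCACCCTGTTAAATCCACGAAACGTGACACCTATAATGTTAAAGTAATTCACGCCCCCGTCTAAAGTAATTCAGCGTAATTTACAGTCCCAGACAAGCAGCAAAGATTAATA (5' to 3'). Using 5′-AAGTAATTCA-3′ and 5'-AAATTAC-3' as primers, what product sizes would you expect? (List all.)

89 bp, 41 bp, 19 bp

The forward primer AAGTAATTCA matches the top strand at positions 3–12, 51–60, 73–82.
The reverse primer's reverse complement is GTAATTT, matching at positions 85–91.
Each forward site pairs with the reverse site to give a product ending at position 91: sizes 89, 41, 19 bp.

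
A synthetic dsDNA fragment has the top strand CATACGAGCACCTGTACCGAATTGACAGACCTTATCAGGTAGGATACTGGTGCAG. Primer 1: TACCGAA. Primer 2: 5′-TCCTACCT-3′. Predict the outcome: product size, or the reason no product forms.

Yes — a 30 bp product.

Primer 1 (TACCGAA) matches the top strand at positions 15–21; it acts as a forward primer.
Primer 2's reverse complement is AGGTAGGA, matching the top strand at positions 37–44; it acts as a reverse primer.
The 3' ends face each other across positions 15–44, giving a 30 bp product.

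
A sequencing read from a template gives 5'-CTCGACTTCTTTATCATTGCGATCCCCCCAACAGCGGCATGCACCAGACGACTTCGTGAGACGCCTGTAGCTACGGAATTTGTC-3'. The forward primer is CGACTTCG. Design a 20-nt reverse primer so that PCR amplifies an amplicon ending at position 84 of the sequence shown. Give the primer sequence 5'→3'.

The forward primer binds at positions 49–56; the product's 3' end on the top strand is position 84.
The reverse primer anneals to the top strand over positions 65–84, i.e. to CTGTAGCTACGGAATTTGTC.
Its sequence written 5'→3' is the reverse complement: GACAAATTCCGTAGCTACAG.

5'-GACAAATTCCGTAGCTACAG-3'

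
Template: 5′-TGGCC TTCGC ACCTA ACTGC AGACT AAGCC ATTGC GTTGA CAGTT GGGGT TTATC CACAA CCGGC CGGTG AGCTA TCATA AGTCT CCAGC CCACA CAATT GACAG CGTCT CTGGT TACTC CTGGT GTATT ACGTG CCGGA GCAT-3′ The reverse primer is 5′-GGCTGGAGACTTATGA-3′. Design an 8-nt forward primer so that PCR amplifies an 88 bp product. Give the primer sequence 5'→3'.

5'-CCTTCGCA-3'

The reverse primer's reverse complement TCATAAGTCTCCAGCC matches the template at positions 76–91, so the product ends at position 91.
An 88 bp product then starts at position 91 − 88 + 1 = 4.
The forward primer is identical to the top strand there: CCTTCGCA.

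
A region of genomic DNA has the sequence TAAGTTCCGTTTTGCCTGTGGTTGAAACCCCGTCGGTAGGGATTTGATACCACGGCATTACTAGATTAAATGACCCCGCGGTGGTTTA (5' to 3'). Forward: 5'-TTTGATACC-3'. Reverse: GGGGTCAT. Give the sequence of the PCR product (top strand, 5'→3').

5'-TTTGATACCACGGCATTACTAGATTAAATGACCCC-3'

The forward primer matches the template at positions 43–51.
The reverse primer's reverse complement is ATGACCCC, which matches the template at positions 70–77.
The product is the template from position 43 through 77 (35 bp).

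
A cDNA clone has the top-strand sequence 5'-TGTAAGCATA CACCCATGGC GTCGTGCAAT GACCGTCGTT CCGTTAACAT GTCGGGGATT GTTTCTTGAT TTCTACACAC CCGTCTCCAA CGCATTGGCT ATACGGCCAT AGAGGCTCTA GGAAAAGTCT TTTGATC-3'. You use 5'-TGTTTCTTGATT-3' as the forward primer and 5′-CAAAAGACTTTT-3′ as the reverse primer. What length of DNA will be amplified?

Forward primer TGTTTCTTGATT is found on the top strand at positions 60–71.
Taking the reverse complement of CAAAAGACTTTT gives AAAAGTCTTTTG, found at positions 123–134 on the template; the primer anneals here to the top strand with its 3' end pointing upstream.
Product length = (reverse-primer end) − (forward-primer start) + 1 = 134 − 60 + 1 = 75 bp.

75 bp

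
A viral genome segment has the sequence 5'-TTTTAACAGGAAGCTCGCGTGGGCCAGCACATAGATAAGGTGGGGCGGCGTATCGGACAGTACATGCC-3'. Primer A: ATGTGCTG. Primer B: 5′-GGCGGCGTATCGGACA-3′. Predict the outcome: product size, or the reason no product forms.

No product — the primers' 3' ends point away from each other.

Primer A (ATGTGCTG) has reverse complement CAGCACAT, which matches the top strand at positions 25–32; primer A anneals to the top strand there with its 3' end pointing upstream toward position 25.
Primer B (GGCGGCGTATCGGACA) matches the top strand directly at positions 44–59; it anneals to the bottom strand with its 3' end pointing downstream toward position 59.
The 3' ends diverge (primer A extends toward position 1, primer B toward position 68), so the primers never converge on a shared product.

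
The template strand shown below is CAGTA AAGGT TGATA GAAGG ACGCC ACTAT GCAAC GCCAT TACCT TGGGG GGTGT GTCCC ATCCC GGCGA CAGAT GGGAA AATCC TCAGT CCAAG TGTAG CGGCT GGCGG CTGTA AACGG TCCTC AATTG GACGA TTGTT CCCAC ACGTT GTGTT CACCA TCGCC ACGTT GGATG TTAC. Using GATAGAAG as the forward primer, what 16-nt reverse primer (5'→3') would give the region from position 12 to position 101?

5'-GCTACACTTGGACTGA-3'

The product's 3' end on the top strand is position 101.
The reverse primer anneals to the top strand over positions 86–101, i.e. to TCAGTCCAAGTGTAGC.
Its sequence written 5'→3' is the reverse complement: GCTACACTTGGACTGA.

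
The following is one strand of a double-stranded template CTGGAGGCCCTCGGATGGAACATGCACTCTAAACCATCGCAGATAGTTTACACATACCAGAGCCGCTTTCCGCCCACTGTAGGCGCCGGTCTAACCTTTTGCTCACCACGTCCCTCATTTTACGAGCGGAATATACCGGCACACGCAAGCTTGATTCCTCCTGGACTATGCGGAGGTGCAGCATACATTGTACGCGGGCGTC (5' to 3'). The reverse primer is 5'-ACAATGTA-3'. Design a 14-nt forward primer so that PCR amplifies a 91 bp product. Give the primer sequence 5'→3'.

5'-GCTCACCACGTCCC-3'

The reverse primer's reverse complement TACATTGT matches the template at positions 184–191, so the product ends at position 191.
A 91 bp product then starts at position 191 − 91 + 1 = 101.
The forward primer is identical to the top strand there: GCTCACCACGTCCC.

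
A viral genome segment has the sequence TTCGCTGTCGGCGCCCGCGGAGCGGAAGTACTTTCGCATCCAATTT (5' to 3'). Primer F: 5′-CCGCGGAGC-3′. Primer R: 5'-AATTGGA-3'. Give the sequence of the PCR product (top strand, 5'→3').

5'-CCGCGGAGCGGAAGTACTTTCGCATCCAATT-3'

Forward primer CCGCGGAGC is found on the top strand at positions 15–23.
The reverse primer's reverse complement is TCCAATT, which matches the template at positions 39–45.
The product is the template from position 15 through 45 (31 bp).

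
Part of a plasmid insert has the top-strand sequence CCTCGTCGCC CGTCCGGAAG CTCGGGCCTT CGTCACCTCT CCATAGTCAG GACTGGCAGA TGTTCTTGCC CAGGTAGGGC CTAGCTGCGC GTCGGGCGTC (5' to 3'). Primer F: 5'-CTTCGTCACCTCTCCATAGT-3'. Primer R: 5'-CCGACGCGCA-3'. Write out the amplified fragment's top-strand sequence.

5'-CTTCGTCACCTCTCCATAGTCAGGACTGGCAGATGTTCTTGCCCAGGTAGGGCCTAGCTGCGCGTCGG-3'

Forward primer CTTCGTCACCTCTCCATAGT is found on the top strand at positions 28–47.
Taking the reverse complement of CCGACGCGCA gives TGCGCGTCGG, found at positions 86–95 on the template; the primer anneals here to the top strand with its 3' end pointing upstream.
The product is the template from position 28 through 95 (68 bp).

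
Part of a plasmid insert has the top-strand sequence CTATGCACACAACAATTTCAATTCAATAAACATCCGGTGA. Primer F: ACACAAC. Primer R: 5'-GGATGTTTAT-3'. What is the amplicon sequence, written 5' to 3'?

The forward primer matches the template at positions 7–13.
Taking the reverse complement of GGATGTTTAT gives ATAAACATCC, found at positions 26–35 on the template; the primer anneals here to the top strand with its 3' end pointing upstream.
The product is the template from position 7 through 35 (29 bp).

5'-ACACAACAATTTCAATTCAATAAACATCC-3'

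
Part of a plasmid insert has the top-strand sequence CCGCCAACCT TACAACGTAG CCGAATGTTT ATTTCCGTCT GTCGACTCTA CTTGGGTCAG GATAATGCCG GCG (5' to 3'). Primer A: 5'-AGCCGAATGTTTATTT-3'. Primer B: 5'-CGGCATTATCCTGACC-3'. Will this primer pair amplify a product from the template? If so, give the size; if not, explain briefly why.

Yes — a 52 bp product.

Primer A (AGCCGAATGTTTATTT) matches the top strand at positions 19–34; it acts as a forward primer.
Primer B's reverse complement is GGTCAGGATAATGCCG, matching the top strand at positions 55–70; it acts as a reverse primer.
The 3' ends face each other across positions 19–70, giving a 52 bp product.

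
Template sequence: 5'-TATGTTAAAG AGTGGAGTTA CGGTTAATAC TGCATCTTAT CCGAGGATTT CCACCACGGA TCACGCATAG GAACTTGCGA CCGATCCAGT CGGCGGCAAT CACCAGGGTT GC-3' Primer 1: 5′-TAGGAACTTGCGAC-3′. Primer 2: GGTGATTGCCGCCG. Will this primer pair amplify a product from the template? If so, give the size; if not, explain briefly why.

Yes — a 37 bp product.

Primer 1 (TAGGAACTTGCGAC) matches the top strand at positions 68–81; it acts as a forward primer.
Primer 2's reverse complement is CGGCGGCAATCACC, matching the top strand at positions 91–104; it acts as a reverse primer.
The 3' ends face each other across positions 68–104, giving a 37 bp product.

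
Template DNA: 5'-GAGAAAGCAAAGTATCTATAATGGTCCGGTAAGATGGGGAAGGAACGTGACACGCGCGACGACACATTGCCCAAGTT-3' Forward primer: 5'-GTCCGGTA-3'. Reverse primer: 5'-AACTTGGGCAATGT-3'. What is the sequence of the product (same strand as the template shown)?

5'-GTCCGGTAAGATGGGGAAGGAACGTGACACGCGCGACGACACATTGCCCAAGTT-3'

Forward primer GTCCGGTA is found on the top strand at positions 24–31.
Reverse complement of the reverse primer: ACATTGCCCAAGTT. This occurs on the top strand at positions 64–77.
The product is the template from position 24 through 77 (54 bp).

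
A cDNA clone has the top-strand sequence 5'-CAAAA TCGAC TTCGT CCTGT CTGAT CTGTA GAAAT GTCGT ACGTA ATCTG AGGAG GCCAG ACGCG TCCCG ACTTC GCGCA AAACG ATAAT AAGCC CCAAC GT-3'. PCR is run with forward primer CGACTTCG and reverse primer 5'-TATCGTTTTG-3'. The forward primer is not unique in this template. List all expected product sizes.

The forward primer CGACTTCG matches the top strand at positions 7–14, 69–76.
The reverse primer's reverse complement is CAAAACGATA, matching at positions 79–88.
Each forward site pairs with the reverse site to give a product ending at position 88: sizes 82, 20 bp.

82 bp, 20 bp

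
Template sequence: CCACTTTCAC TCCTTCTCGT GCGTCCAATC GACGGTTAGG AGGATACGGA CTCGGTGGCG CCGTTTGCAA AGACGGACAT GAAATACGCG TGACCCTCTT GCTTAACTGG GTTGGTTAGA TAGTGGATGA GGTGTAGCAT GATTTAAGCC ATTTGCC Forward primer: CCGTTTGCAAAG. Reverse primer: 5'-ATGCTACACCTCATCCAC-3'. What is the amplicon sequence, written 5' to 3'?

The forward primer matches the template at positions 61–72.
Taking the reverse complement of ATGCTACACCTCATCCAC gives GTGGATGAGGTGTAGCAT, found at positions 123–140 on the template; the primer anneals here to the top strand with its 3' end pointing upstream.
The product is the template from position 61 through 140 (80 bp).

5'-CCGTTTGCAAAGACGGACATGAAATACGCGTGACCCTCTTGCTTAACTGGGTTGGTTAGATAGTGGATGAGGTGTAGCAT-3'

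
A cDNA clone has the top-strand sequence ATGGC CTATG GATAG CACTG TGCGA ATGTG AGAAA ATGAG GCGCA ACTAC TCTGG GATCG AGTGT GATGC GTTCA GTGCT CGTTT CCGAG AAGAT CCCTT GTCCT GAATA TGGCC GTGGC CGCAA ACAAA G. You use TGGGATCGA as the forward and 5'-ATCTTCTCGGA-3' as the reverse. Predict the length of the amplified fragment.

Scanning the template, TGGGATCGA occurs at positions 53–61; this primer anneals to the bottom strand there with its 3' end pointing downstream.
Reverse complement of the reverse primer: TCCGAGAAGAT. This occurs on the top strand at positions 85–95.
The product runs from position 53 to position 95, so its length is 95 − 53 + 1 = 43 bp.

43 bp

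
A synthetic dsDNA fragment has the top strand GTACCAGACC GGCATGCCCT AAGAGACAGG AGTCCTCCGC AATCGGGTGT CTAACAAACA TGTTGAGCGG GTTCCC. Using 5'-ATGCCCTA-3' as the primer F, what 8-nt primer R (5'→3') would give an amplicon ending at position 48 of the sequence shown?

The forward primer binds at positions 14–21; the product's 3' end on the top strand is position 48.
The reverse primer anneals to the top strand over positions 41–48, i.e. to AATCGGGT.
Its sequence written 5'→3' is the reverse complement: ACCCGATT.

5'-ACCCGATT-3'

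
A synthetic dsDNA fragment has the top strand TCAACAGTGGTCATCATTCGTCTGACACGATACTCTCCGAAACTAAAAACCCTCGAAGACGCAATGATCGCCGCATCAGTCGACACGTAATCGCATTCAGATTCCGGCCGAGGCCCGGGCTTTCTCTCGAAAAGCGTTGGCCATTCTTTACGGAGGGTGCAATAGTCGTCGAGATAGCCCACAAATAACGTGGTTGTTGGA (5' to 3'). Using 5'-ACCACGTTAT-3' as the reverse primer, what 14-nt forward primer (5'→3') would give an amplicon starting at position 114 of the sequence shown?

5'-CCCGGGCTTTCTCT-3'

The reverse primer's reverse complement ATAACGTGGT matches the template at positions 185–194; the product starts at position 114.
The forward primer is identical to the top strand over positions 114–127: CCCGGGCTTTCTCT.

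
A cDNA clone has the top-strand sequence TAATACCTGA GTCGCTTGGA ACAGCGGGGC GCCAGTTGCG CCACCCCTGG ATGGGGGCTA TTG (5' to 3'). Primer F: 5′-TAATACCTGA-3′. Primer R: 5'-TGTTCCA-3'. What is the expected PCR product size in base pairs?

23 bp

Scanning the template, TAATACCTGA occurs at positions 1–10; this primer anneals to the bottom strand there with its 3' end pointing downstream.
Reverse complement of the reverse primer: TGGAACA. This occurs on the top strand at positions 17–23.
Product length = (reverse-primer end) − (forward-primer start) + 1 = 23 − 1 + 1 = 23 bp.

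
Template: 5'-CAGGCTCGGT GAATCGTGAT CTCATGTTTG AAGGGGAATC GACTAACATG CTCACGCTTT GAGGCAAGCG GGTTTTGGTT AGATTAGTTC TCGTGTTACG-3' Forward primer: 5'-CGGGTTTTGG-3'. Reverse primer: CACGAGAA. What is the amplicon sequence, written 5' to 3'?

5'-CGGGTTTTGGTTAGATTAGTTCTCGTG-3'

Scanning the template, CGGGTTTTGG occurs at positions 69–78; this primer anneals to the bottom strand there with its 3' end pointing downstream.
Taking the reverse complement of CACGAGAA gives TTCTCGTG, found at positions 88–95 on the template; the primer anneals here to the top strand with its 3' end pointing upstream.
The product is the template from position 69 through 95 (27 bp).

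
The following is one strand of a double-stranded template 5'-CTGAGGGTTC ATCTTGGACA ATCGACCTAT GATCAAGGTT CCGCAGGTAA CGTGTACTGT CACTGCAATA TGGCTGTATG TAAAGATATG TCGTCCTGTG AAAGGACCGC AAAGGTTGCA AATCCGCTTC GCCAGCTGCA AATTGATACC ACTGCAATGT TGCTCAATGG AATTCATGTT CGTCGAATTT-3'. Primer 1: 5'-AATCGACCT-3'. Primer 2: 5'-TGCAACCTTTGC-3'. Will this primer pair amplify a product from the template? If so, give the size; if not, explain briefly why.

Yes — a 101 bp product.

Primer 1 (AATCGACCT) matches the top strand at positions 20–28; it acts as a forward primer.
Primer 2's reverse complement is GCAAAGGTTGCA, matching the top strand at positions 109–120; it acts as a reverse primer.
The 3' ends face each other across positions 20–120, giving a 101 bp product.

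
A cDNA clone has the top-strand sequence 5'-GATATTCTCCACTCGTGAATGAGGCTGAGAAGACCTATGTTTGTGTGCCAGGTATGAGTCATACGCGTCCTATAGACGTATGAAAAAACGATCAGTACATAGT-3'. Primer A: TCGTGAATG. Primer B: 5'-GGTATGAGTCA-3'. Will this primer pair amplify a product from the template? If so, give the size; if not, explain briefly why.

Primer A (TCGTGAATG) matches the top strand at positions 13–21 (3' end points downstream).
Primer B (GGTATGAGTCA) also matches the top strand directly, at positions 51–61 — its reverse complement TGACTCATACC is not present.
Both primers anneal to the bottom strand with 3' ends pointing the same way, so neither can prime synthesis back toward the other.

No product — both primers anneal to the same strand and extend in the same direction.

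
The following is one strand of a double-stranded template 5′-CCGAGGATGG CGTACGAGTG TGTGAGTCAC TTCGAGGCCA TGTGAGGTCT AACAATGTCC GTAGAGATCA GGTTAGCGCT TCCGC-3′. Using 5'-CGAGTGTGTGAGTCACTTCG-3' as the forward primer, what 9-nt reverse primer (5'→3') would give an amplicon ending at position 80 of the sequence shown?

The forward primer binds at positions 15–34; the product's 3' end on the top strand is position 80.
The reverse primer anneals to the top strand over positions 72–80, i.e. to GTTAGCGCT.
Its sequence written 5'→3' is the reverse complement: AGCGCTAAC.

5'-AGCGCTAAC-3'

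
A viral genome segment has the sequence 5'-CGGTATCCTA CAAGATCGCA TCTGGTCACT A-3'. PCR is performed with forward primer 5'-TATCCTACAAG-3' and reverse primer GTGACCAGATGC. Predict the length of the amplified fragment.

The forward primer matches the template at positions 4–14.
The reverse primer's reverse complement is GCATCTGGTCAC, which matches the template at positions 18–29.
The product runs from position 4 to position 29, so its length is 29 − 4 + 1 = 26 bp.

26 bp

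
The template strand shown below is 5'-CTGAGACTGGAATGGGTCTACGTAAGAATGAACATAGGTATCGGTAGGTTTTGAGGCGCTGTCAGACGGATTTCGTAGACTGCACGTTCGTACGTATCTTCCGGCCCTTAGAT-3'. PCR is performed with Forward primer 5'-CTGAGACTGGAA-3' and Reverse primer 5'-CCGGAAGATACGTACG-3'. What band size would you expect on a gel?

Forward primer CTGAGACTGGAA is found on the top strand at positions 1–12.
The reverse primer's reverse complement is CGTACGTATCTTCCGG, which matches the template at positions 89–104.
Product length = (reverse-primer end) − (forward-primer start) + 1 = 104 − 1 + 1 = 104 bp.

104 bp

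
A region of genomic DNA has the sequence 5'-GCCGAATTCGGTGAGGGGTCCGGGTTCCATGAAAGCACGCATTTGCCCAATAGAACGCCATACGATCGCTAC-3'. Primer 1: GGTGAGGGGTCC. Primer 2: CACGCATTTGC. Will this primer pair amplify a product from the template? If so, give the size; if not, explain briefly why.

Primer 1 (GGTGAGGGGTCC) matches the top strand at positions 10–21 (3' end points downstream).
Primer 2 (CACGCATTTGC) also matches the top strand directly, at positions 36–46 — its reverse complement GCAAATGCGTG is not present.
Both primers anneal to the bottom strand with 3' ends pointing the same way, so neither can prime synthesis back toward the other.

No product — both primers anneal to the same strand and extend in the same direction.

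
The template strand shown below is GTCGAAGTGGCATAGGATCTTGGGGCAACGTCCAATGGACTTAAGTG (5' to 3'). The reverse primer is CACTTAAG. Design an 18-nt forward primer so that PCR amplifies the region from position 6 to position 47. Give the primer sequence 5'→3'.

5'-AGTGGCATAGGATCTTGG-3'

The reverse primer's reverse complement CTTAAGTG matches the template at positions 40–47; the product starts at position 6.
The forward primer is identical to the top strand over positions 6–23: AGTGGCATAGGATCTTGG.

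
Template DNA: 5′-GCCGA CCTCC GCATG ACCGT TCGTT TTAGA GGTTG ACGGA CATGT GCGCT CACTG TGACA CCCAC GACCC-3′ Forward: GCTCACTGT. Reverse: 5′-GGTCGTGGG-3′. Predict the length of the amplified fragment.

22 bp

Forward primer GCTCACTGT is found on the top strand at positions 48–56.
Reverse complement of the reverse primer: CCCACGACC. This occurs on the top strand at positions 61–69.
Amplicon spans positions 48–69: 22 bp.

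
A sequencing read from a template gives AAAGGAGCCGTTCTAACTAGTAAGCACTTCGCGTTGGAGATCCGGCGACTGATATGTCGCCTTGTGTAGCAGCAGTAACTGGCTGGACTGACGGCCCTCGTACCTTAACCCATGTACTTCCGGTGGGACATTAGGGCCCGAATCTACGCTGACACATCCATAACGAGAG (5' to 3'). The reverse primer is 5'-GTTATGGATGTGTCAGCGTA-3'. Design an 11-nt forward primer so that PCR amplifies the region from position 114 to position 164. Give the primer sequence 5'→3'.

The reverse primer's reverse complement TACGCTGACACATCCATAAC matches the template at positions 145–164; the product starts at position 114.
The forward primer is identical to the top strand over positions 114–124: GTACTTCCGGT.

5'-GTACTTCCGGT-3'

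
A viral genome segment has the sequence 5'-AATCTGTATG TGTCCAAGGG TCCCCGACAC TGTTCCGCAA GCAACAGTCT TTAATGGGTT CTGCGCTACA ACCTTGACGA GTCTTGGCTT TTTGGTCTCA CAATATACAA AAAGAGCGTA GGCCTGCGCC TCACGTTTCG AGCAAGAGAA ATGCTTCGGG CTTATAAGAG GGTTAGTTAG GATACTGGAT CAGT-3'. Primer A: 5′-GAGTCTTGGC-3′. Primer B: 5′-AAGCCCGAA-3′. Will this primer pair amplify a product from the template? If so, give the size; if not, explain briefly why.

Primer A (GAGTCTTGGC) matches the top strand at positions 79–88; it acts as a forward primer.
Primer B's reverse complement is TTCGGGCTT, matching the top strand at positions 155–163; it acts as a reverse primer.
The 3' ends face each other across positions 79–163, giving an 85 bp product.

Yes — an 85 bp product.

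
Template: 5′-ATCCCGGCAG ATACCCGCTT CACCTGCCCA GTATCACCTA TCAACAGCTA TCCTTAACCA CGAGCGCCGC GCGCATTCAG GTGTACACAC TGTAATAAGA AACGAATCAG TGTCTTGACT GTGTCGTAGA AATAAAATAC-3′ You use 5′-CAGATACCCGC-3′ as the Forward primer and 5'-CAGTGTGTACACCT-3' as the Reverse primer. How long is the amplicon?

85 bp

The forward primer matches the template at positions 8–18.
The reverse primer's reverse complement is AGGTGTACACACTG, which matches the template at positions 79–92.
Product length = (reverse-primer end) − (forward-primer start) + 1 = 92 − 8 + 1 = 85 bp.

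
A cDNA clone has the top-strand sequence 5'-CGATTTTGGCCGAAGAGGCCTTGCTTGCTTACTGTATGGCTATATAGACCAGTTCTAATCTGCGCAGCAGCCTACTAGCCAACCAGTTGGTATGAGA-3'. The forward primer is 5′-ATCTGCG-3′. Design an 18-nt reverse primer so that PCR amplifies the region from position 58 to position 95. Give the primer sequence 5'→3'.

5'-TCATACCAACTGGTTGGC-3'

The product's 3' end on the top strand is position 95.
The reverse primer anneals to the top strand over positions 78–95, i.e. to GCCAACCAGTTGGTATGA.
Its sequence written 5'→3' is the reverse complement: TCATACCAACTGGTTGGC.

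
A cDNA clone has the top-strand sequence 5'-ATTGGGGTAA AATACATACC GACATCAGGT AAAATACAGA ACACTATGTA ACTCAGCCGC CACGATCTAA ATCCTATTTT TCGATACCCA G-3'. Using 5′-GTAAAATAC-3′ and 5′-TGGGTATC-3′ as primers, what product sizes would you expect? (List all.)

The forward primer GTAAAATAC matches the top strand at positions 7–15, 29–37.
The reverse primer's reverse complement is GATACCCA, matching at positions 83–90.
Each forward site pairs with the reverse site to give a product ending at position 90: sizes 84, 62 bp.

84 bp, 62 bp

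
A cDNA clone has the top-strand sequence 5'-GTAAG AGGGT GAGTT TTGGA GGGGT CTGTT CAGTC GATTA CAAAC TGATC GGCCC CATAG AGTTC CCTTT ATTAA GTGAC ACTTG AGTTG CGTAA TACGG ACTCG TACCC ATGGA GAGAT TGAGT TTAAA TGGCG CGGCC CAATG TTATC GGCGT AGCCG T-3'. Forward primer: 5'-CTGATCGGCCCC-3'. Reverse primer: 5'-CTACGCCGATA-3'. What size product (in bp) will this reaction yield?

Forward primer CTGATCGGCCCC is found on the top strand at positions 45–56.
The reverse primer's reverse complement is TATCGGCGTAG, which matches the template at positions 147–157.
Amplicon spans positions 45–157: 113 bp.

113 bp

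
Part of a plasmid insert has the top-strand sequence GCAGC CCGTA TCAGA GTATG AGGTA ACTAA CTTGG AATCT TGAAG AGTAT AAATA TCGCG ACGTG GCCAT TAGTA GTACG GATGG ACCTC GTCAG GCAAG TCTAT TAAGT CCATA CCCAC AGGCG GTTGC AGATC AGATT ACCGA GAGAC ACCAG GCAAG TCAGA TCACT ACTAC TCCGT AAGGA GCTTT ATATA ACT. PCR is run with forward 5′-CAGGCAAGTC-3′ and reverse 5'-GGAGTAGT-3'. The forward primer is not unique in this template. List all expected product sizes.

The forward primer CAGGCAAGTC matches the top strand at positions 93–102, 153–162.
The reverse primer's reverse complement is ACTACTCC, matching at positions 171–178.
Each forward site pairs with the reverse site to give a product ending at position 178: sizes 86, 26 bp.

86 bp, 26 bp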